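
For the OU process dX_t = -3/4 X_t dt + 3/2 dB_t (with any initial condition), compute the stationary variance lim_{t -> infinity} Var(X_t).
lim Var(X_t) = 3/2

The OU SDE dX = -theta X dt + sigma dB admits the integrating factor exp(theta t): d(exp(theta t) X_t) = sigma exp(theta t) dB_t. Integrating from 0 to t gives X_t = x_0 * exp(-theta t) + sigma * int_0^t exp(-theta (t-s)) dB_s for any initial x_0. The Itô integral has variance (by the Itô isometry) sigma^2 * int_0^t exp(-2 theta (t - s)) ds = sigma^2 * (1 - exp(-2 theta t)) / (2 theta), independent of x_0.
With theta = 3/4, sigma = 3/2:
  Var(X_t) = (3/2)^2 * (1 - exp(-2*3/4 t)) / (2 * 3/4) = 3/2 - 3*exp(-3*t/2)/2.
As t -> infinity, exp(-2*3/4 t) -> 0, so the stationary variance is sigma^2 / (2 theta) = 3/2.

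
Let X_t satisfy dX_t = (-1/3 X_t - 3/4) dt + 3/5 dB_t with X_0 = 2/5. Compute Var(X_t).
Var(X_t) = 27/50 - 27*exp(-2*t/3)/50

The variance V(t) = Var(X_t) satisfies V'(t) = 2 a V(t) + c^2 with V(0) = 0 (drift coefficient is linear in X, diffusion is constant). With a = -1/3, c = 3/5, the solution is
  V(t) = (c^2 / (2 a)) * (exp(2 a t) - 1)
       = ((3/5)^2 / (2*(-1/3))) * (exp((-2/3) t) - 1)
       = 27/50 - 27*exp(-2*t/3)/50.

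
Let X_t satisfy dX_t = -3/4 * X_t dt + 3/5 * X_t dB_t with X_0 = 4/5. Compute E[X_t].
E[X_t] = 4*exp(-3*t/4)/5

For GBM dX = mu X dt + sigma X dB with X_0 = x_0, apply Itô to Y = log X: dY = (mu - sigma^2/2) dt + sigma dB, so Y_t = log(x_0) + (mu - sigma^2/2) t + sigma B_t and hence X_t = x_0 * exp((mu - sigma^2/2) t + sigma B_t).
With mu = -3/4, sigma = 3/5, x_0 = 4/5, this gives:
  X_t = 4/5 * exp((-93/100) * t + (3/5) * B_t).
Since sigma*B_t ~ Normal(0, sigma^2 t), E[exp(sigma*B_t)] = exp(sigma^2 t / 2); so E[X_t] = x_0 * exp((mu - sigma^2/2) t) * exp(sigma^2 t / 2) = x_0 * exp(mu t) = 4*exp(-3*t/4)/5.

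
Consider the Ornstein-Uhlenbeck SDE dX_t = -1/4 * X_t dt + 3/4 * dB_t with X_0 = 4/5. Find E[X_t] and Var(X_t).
E[X_t] = 4*exp(-t/4)/5; Var(X_t) = 9/8 - 9*exp(-t/2)/8

The OU SDE dX = -theta X dt + sigma dB admits the integrating factor exp(theta t): d(exp(theta t) X_t) = sigma exp(theta t) dB_t. Integrating from 0 to t:
  X_t = x_0 * exp(-theta t) + sigma * int_0^t exp(-theta (t-s)) dB_s.
The Itô integral has mean 0 and (by the Itô isometry) variance sigma^2 * int_0^t exp(-2 theta (t - s)) ds = sigma^2 * (1 - exp(-2 theta t)) / (2 theta).
With theta = 1/4, sigma = 3/4, x_0 = 4/5:
  E[X_t] = 4/5 * exp(-1/4 t) = 4*exp(-t/4)/5
  Var(X_t) = (3/4)^2 * (1 - exp(-2*1/4 t)) / (2 * 1/4) = 9/8 - 9*exp(-t/2)/8.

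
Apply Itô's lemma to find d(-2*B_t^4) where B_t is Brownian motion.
d(-2*B_t^4) = (-12*B_t^2) dt + (-8*B_t^3) dB_t

Itô's formula for f(B_t) gives d f(B_t) = f'(B_t) dB_t + (1/2) f''(B_t) dt. Compute derivatives of f(x) = -2*x^4:
  f'(x)  = -8*x^3
  f''(x) = -24*x^2
Substitute x = B_t and multiply the f'' term by 1/2:
  drift     = (1/2) * (-24*x^2) evaluated at B_t = -12*B_t^2
  diffusion = (-8*x^3) evaluated at B_t = -8*B_t^3
Therefore d(-2*B_t^4) = (-12*B_t^2) dt + (-8*B_t^3) dB_t.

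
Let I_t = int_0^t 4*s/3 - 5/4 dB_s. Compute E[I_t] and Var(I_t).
E[I_t] = 0; Var(I_t) = t*(256*t^2 - 720*t + 675)/432

The Itô integral of a deterministic integrand f(s) has mean 0 because each increment f(s) * (B_{s+ds} - B_s) has mean 0. By the Itô isometry:
  Var( int_0^t f(s) dB_s ) = E[ (int_0^t f(s) dB_s)^2 ] = int_0^t f(s)^2 ds.
Here f(s) = 4*s/3 - 5/4, so f(s)^2 = (16*s - 15)^2/144. Integrate:
  int_0^t ((16*s - 15)^2/144) ds = t*(256*t^2 - 720*t + 675)/432.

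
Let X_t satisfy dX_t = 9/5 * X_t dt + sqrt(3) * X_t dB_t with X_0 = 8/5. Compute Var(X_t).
Var(X_t) = 64*(exp(3*t) - 1)*exp(18*t/5)/25

For GBM dX = mu X dt + sigma X dB with X_0 = x_0, apply Itô to Y = log X: dY = (mu - sigma^2/2) dt + sigma dB, so Y_t = log(x_0) + (mu - sigma^2/2) t + sigma B_t and hence X_t = x_0 * exp((mu - sigma^2/2) t + sigma B_t).
With mu = 9/5, sigma = sqrt(3), x_0 = 8/5, this gives:
  X_t = 8/5 * exp((3/10) * t + (sqrt(3)) * B_t).
Since sigma*B_t ~ Normal(0, sigma^2 t), E[exp(sigma*B_t)] = exp(sigma^2 t / 2); so E[X_t] = x_0 * exp((mu - sigma^2/2) t) * exp(sigma^2 t / 2) = x_0 * exp(mu t) = 8*exp(9*t/5)/5.
Var(X_t) = E[X_t^2] - (E[X_t])^2 = x_0^2 * exp(2 mu t) * (exp(sigma^2 t) - 1) = 64*(exp(3*t) - 1)*exp(18*t/5)/25.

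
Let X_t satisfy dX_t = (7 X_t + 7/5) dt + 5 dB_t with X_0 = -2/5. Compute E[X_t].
E[X_t] = -exp(7*t)/5 - 1/5

Taking expectations and using E[dB_t] = 0, the mean m(t) = E[X_t] satisfies the ODE m'(t) = a m(t) + b with m(0) = x_0. With a = 7, b = 7/5, x_0 = -2/5, the solution is
  m(t) = x_0 * exp(a t) + (b/a) * (exp(a t) - 1)
       = (-2/5) * exp(7 t) + ((7/5)/7) * (exp(7 t) - 1)
       = -exp(7*t)/5 - 1/5.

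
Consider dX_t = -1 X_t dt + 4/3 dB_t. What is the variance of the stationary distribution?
lim Var(X_t) = 8/9

The OU SDE dX = -theta X dt + sigma dB admits the integrating factor exp(theta t): d(exp(theta t) X_t) = sigma exp(theta t) dB_t. Integrating from 0 to t gives X_t = x_0 * exp(-theta t) + sigma * int_0^t exp(-theta (t-s)) dB_s for any initial x_0. The Itô integral has variance (by the Itô isometry) sigma^2 * int_0^t exp(-2 theta (t - s)) ds = sigma^2 * (1 - exp(-2 theta t)) / (2 theta), independent of x_0.
With theta = 1, sigma = 4/3:
  Var(X_t) = (4/3)^2 * (1 - exp(-2*1 t)) / (2 * 1) = 8/9 - 8*exp(-2*t)/9.
As t -> infinity, exp(-2*1 t) -> 0, so the stationary variance is sigma^2 / (2 theta) = 8/9.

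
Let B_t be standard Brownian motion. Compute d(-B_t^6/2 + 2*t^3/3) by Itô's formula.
d(-B_t^6/2 + 2*t^3/3) = (-15*B_t^4/2 + 2*t^2) dt + (-3*B_t^5) dB_t

Itô's formula for f(t, x): d f(t, B_t) = (f_t + (1/2) f_xx) dt + f_x dB_t. Compute partials of f(t, x) = 2*t^3/3 - x^6/2:
  f_t(t,x)  = 2*t^2
  f_x(t,x)  = -3*x^5
  f_xx(t,x) = -15*x^4
Assemble drift = f_t + (1/2) f_xx = 2*t^2 - 15*x^4/2 and diffusion = f_x = -3*x^5. Substituting x = B_t:
  d(-B_t^6/2 + 2*t^3/3) = (-15*B_t^4/2 + 2*t^2) dt + (-3*B_t^5) dB_t.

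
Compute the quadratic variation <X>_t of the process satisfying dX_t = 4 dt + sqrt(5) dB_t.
<X>_t = 5*t

For an Itô process dX_t = a(t) dt + b(t) dB_t, the quadratic variation is <X>_t = int_0^t b(s)^2 ds (the drift term does not contribute). Here b(s) = sqrt(5), so
  b(s)^2 = 5.
Integrating from 0 to t:
  <X>_t = int_0^t (5) ds = 5*t.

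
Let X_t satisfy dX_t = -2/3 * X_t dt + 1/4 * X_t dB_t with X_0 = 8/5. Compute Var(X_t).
Var(X_t) = (64*exp(t/16) - 64)*exp(-4*t/3)/25

For GBM dX = mu X dt + sigma X dB with X_0 = x_0, apply Itô to Y = log X: dY = (mu - sigma^2/2) dt + sigma dB, so Y_t = log(x_0) + (mu - sigma^2/2) t + sigma B_t and hence X_t = x_0 * exp((mu - sigma^2/2) t + sigma B_t).
With mu = -2/3, sigma = 1/4, x_0 = 8/5, this gives:
  X_t = 8/5 * exp((-67/96) * t + (1/4) * B_t).
Since sigma*B_t ~ Normal(0, sigma^2 t), E[exp(sigma*B_t)] = exp(sigma^2 t / 2); so E[X_t] = x_0 * exp((mu - sigma^2/2) t) * exp(sigma^2 t / 2) = x_0 * exp(mu t) = 8*exp(-2*t/3)/5.
Var(X_t) = E[X_t^2] - (E[X_t])^2 = x_0^2 * exp(2 mu t) * (exp(sigma^2 t) - 1) = (64*exp(t/16) - 64)*exp(-4*t/3)/25.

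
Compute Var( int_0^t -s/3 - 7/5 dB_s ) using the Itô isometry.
Var = t*(25*t^2 + 315*t + 1323)/675

The Itô integral of a deterministic integrand f(s) has mean 0 because each increment f(s) * (B_{s+ds} - B_s) has mean 0. By the Itô isometry:
  Var( int_0^t f(s) dB_s ) = E[ (int_0^t f(s) dB_s)^2 ] = int_0^t f(s)^2 ds.
Here f(s) = -s/3 - 7/5, so f(s)^2 = (5*s + 21)^2/225. Integrate:
  int_0^t ((5*s + 21)^2/225) ds = t*(25*t^2 + 315*t + 1323)/675.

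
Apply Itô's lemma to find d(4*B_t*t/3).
d(4*B_t*t/3) = (4*B_t/3) dt + (4*t/3) dB_t

Itô's formula for f(t, x): d f(t, B_t) = (f_t + (1/2) f_xx) dt + f_x dB_t. Compute partials of f(t, x) = 4*t*x/3:
  f_t(t,x)  = 4*x/3
  f_x(t,x)  = 4*t/3
  f_xx(t,x) = 0
Assemble drift = f_t + (1/2) f_xx = 4*x/3 and diffusion = f_x = 4*t/3. Substituting x = B_t:
  d(4*B_t*t/3) = (4*B_t/3) dt + (4*t/3) dB_t.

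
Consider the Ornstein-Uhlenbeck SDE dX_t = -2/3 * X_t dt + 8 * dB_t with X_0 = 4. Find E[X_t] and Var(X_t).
E[X_t] = 4*exp(-2*t/3); Var(X_t) = 48 - 48*exp(-4*t/3)

The OU SDE dX = -theta X dt + sigma dB admits the integrating factor exp(theta t): d(exp(theta t) X_t) = sigma exp(theta t) dB_t. Integrating from 0 to t:
  X_t = x_0 * exp(-theta t) + sigma * int_0^t exp(-theta (t-s)) dB_s.
The Itô integral has mean 0 and (by the Itô isometry) variance sigma^2 * int_0^t exp(-2 theta (t - s)) ds = sigma^2 * (1 - exp(-2 theta t)) / (2 theta).
With theta = 2/3, sigma = 8, x_0 = 4:
  E[X_t] = 4 * exp(-2/3 t) = 4*exp(-2*t/3)
  Var(X_t) = (8)^2 * (1 - exp(-2*2/3 t)) / (2 * 2/3) = 48 - 48*exp(-4*t/3).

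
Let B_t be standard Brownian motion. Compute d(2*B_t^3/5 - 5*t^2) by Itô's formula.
d(2*B_t^3/5 - 5*t^2) = (6*B_t/5 - 10*t) dt + (6*B_t^2/5) dB_t

Itô's formula for f(t, x): d f(t, B_t) = (f_t + (1/2) f_xx) dt + f_x dB_t. Compute partials of f(t, x) = -5*t^2 + 2*x^3/5:
  f_t(t,x)  = -10*t
  f_x(t,x)  = 6*x^2/5
  f_xx(t,x) = 12*x/5
Assemble drift = f_t + (1/2) f_xx = -10*t + 6*x/5 and diffusion = f_x = 6*x^2/5. Substituting x = B_t:
  d(2*B_t^3/5 - 5*t^2) = (6*B_t/5 - 10*t) dt + (6*B_t^2/5) dB_t.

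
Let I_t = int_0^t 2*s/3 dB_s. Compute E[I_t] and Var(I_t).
E[I_t] = 0; Var(I_t) = 4*t^3/27

The Itô integral of a deterministic integrand f(s) has mean 0 because each increment f(s) * (B_{s+ds} - B_s) has mean 0. By the Itô isometry:
  Var( int_0^t f(s) dB_s ) = E[ (int_0^t f(s) dB_s)^2 ] = int_0^t f(s)^2 ds.
Here f(s) = 2*s/3, so f(s)^2 = 4*s^2/9. Integrate:
  int_0^t (4*s^2/9) ds = 4*t^3/27.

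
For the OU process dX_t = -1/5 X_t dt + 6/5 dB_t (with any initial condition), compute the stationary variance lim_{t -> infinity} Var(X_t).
lim Var(X_t) = 18/5

The OU SDE dX = -theta X dt + sigma dB admits the integrating factor exp(theta t): d(exp(theta t) X_t) = sigma exp(theta t) dB_t. Integrating from 0 to t gives X_t = x_0 * exp(-theta t) + sigma * int_0^t exp(-theta (t-s)) dB_s for any initial x_0. The Itô integral has variance (by the Itô isometry) sigma^2 * int_0^t exp(-2 theta (t - s)) ds = sigma^2 * (1 - exp(-2 theta t)) / (2 theta), independent of x_0.
With theta = 1/5, sigma = 6/5:
  Var(X_t) = (6/5)^2 * (1 - exp(-2*1/5 t)) / (2 * 1/5) = 18/5 - 18*exp(-2*t/5)/5.
As t -> infinity, exp(-2*1/5 t) -> 0, so the stationary variance is sigma^2 / (2 theta) = 18/5.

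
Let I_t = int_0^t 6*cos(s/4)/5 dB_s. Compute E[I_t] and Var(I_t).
E[I_t] = 0; Var(I_t) = 18*t/25 + 36*sin(t/2)/25

The Itô integral of a deterministic integrand f(s) has mean 0 because each increment f(s) * (B_{s+ds} - B_s) has mean 0. By the Itô isometry:
  Var( int_0^t f(s) dB_s ) = E[ (int_0^t f(s) dB_s)^2 ] = int_0^t f(s)^2 ds.
Here f(s) = 6*cos(s/4)/5, so f(s)^2 = 36*cos(s/4)^2/25. Integrate:
  int_0^t (36*cos(s/4)^2/25) ds = 18*t/25 + 36*sin(t/2)/25.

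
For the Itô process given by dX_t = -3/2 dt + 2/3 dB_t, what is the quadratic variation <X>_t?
<X>_t = 4*t/9

For an Itô process dX_t = a(t) dt + b(t) dB_t, the quadratic variation is <X>_t = int_0^t b(s)^2 ds (the drift term does not contribute). Here b(s) = 2/3, so
  b(s)^2 = 4/9.
Integrating from 0 to t:
  <X>_t = int_0^t (4/9) ds = 4*t/9.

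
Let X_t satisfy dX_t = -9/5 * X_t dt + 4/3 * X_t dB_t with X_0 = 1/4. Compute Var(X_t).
Var(X_t) = (exp(16*t/9) - 1)*exp(-18*t/5)/16

For GBM dX = mu X dt + sigma X dB with X_0 = x_0, apply Itô to Y = log X: dY = (mu - sigma^2/2) dt + sigma dB, so Y_t = log(x_0) + (mu - sigma^2/2) t + sigma B_t and hence X_t = x_0 * exp((mu - sigma^2/2) t + sigma B_t).
With mu = -9/5, sigma = 4/3, x_0 = 1/4, this gives:
  X_t = 1/4 * exp((-121/45) * t + (4/3) * B_t).
Since sigma*B_t ~ Normal(0, sigma^2 t), E[exp(sigma*B_t)] = exp(sigma^2 t / 2); so E[X_t] = x_0 * exp((mu - sigma^2/2) t) * exp(sigma^2 t / 2) = x_0 * exp(mu t) = exp(-9*t/5)/4.
Var(X_t) = E[X_t^2] - (E[X_t])^2 = x_0^2 * exp(2 mu t) * (exp(sigma^2 t) - 1) = (exp(16*t/9) - 1)*exp(-18*t/5)/16.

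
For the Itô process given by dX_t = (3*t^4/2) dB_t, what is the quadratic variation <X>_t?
<X>_t = t^9/4

For an Itô process dX_t = a(t) dt + b(t) dB_t, the quadratic variation is <X>_t = int_0^t b(s)^2 ds (the drift term does not contribute). Here b(s) = 3*s^4/2, so
  b(s)^2 = 9*s^8/4.
Integrating from 0 to t:
  <X>_t = int_0^t (9*s^8/4) ds = t^9/4.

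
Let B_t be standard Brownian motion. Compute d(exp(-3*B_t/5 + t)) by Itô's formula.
d(exp(-3*B_t/5 + t)) = (59*exp(-3*B_t/5 + t)/50) dt + (-3*exp(-3*B_t/5 + t)/5) dB_t

Itô's formula for f(t, x): d f(t, B_t) = (f_t + (1/2) f_xx) dt + f_x dB_t. Compute partials of f(t, x) = exp(t - 3*x/5):
  f_t(t,x)  = exp(t - 3*x/5)
  f_x(t,x)  = -3*exp(t - 3*x/5)/5
  f_xx(t,x) = 9*exp(t - 3*x/5)/25
Assemble drift = f_t + (1/2) f_xx = 59*exp(t - 3*x/5)/50 and diffusion = f_x = -3*exp(t - 3*x/5)/5. Substituting x = B_t:
  d(exp(-3*B_t/5 + t)) = (59*exp(-3*B_t/5 + t)/50) dt + (-3*exp(-3*B_t/5 + t)/5) dB_t.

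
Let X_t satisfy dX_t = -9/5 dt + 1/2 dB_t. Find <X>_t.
<X>_t = t/4

For an Itô process dX_t = a(t) dt + b(t) dB_t, the quadratic variation is <X>_t = int_0^t b(s)^2 ds (the drift term does not contribute). Here b(s) = 1/2, so
  b(s)^2 = 1/4.
Integrating from 0 to t:
  <X>_t = int_0^t (1/4) ds = t/4.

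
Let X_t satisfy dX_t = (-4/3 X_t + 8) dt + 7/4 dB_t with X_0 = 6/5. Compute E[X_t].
E[X_t] = 6 - 24*exp(-4*t/3)/5

Taking expectations and using E[dB_t] = 0, the mean m(t) = E[X_t] satisfies the ODE m'(t) = a m(t) + b with m(0) = x_0. With a = -4/3, b = 8, x_0 = 6/5, the solution is
  m(t) = x_0 * exp(a t) + (b/a) * (exp(a t) - 1)
       = (6/5) * exp((-4/3) t) + (8/(-4/3)) * (exp((-4/3) t) - 1)
       = 6 - 24*exp(-4*t/3)/5.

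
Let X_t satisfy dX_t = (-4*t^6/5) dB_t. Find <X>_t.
<X>_t = 16*t^13/325

For an Itô process dX_t = a(t) dt + b(t) dB_t, the quadratic variation is <X>_t = int_0^t b(s)^2 ds (the drift term does not contribute). Here b(s) = -4*s^6/5, so
  b(s)^2 = 16*s^12/25.
Integrating from 0 to t:
  <X>_t = int_0^t (16*s^12/25) ds = 16*t^13/325.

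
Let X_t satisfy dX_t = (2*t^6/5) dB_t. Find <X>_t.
<X>_t = 4*t^13/325

For an Itô process dX_t = a(t) dt + b(t) dB_t, the quadratic variation is <X>_t = int_0^t b(s)^2 ds (the drift term does not contribute). Here b(s) = 2*s^6/5, so
  b(s)^2 = 4*s^12/25.
Integrating from 0 to t:
  <X>_t = int_0^t (4*s^12/25) ds = 4*t^13/325.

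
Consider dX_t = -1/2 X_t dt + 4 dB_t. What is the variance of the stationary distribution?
lim Var(X_t) = 16

The OU SDE dX = -theta X dt + sigma dB admits the integrating factor exp(theta t): d(exp(theta t) X_t) = sigma exp(theta t) dB_t. Integrating from 0 to t gives X_t = x_0 * exp(-theta t) + sigma * int_0^t exp(-theta (t-s)) dB_s for any initial x_0. The Itô integral has variance (by the Itô isometry) sigma^2 * int_0^t exp(-2 theta (t - s)) ds = sigma^2 * (1 - exp(-2 theta t)) / (2 theta), independent of x_0.
With theta = 1/2, sigma = 4:
  Var(X_t) = (4)^2 * (1 - exp(-2*1/2 t)) / (2 * 1/2) = 16 - 16*exp(-t).
As t -> infinity, exp(-2*1/2 t) -> 0, so the stationary variance is sigma^2 / (2 theta) = 16.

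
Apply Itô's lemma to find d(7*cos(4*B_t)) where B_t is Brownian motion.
d(7*cos(4*B_t)) = (-56*cos(4*B_t)) dt + (-28*sin(4*B_t)) dB_t

Itô's formula for f(B_t) gives d f(B_t) = f'(B_t) dB_t + (1/2) f''(B_t) dt. Compute derivatives of f(x) = 7*cos(4*x):
  f'(x)  = -28*sin(4*x)
  f''(x) = -112*cos(4*x)
Substitute x = B_t and multiply the f'' term by 1/2:
  drift     = (1/2) * (-112*cos(4*x)) evaluated at B_t = -56*cos(4*B_t)
  diffusion = (-28*sin(4*x)) evaluated at B_t = -28*sin(4*B_t)
Therefore d(7*cos(4*B_t)) = (-56*cos(4*B_t)) dt + (-28*sin(4*B_t)) dB_t.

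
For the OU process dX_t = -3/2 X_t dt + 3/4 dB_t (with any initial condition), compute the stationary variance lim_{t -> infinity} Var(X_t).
lim Var(X_t) = 3/16

The OU SDE dX = -theta X dt + sigma dB admits the integrating factor exp(theta t): d(exp(theta t) X_t) = sigma exp(theta t) dB_t. Integrating from 0 to t gives X_t = x_0 * exp(-theta t) + sigma * int_0^t exp(-theta (t-s)) dB_s for any initial x_0. The Itô integral has variance (by the Itô isometry) sigma^2 * int_0^t exp(-2 theta (t - s)) ds = sigma^2 * (1 - exp(-2 theta t)) / (2 theta), independent of x_0.
With theta = 3/2, sigma = 3/4:
  Var(X_t) = (3/4)^2 * (1 - exp(-2*3/2 t)) / (2 * 3/2) = 3/16 - 3*exp(-3*t)/16.
As t -> infinity, exp(-2*3/2 t) -> 0, so the stationary variance is sigma^2 / (2 theta) = 3/16.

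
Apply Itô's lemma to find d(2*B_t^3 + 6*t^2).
d(2*B_t^3 + 6*t^2) = (6*B_t + 12*t) dt + (6*B_t^2) dB_t

Itô's formula for f(t, x): d f(t, B_t) = (f_t + (1/2) f_xx) dt + f_x dB_t. Compute partials of f(t, x) = 6*t^2 + 2*x^3:
  f_t(t,x)  = 12*t
  f_x(t,x)  = 6*x^2
  f_xx(t,x) = 12*x
Assemble drift = f_t + (1/2) f_xx = 12*t + 6*x and diffusion = f_x = 6*x^2. Substituting x = B_t:
  d(2*B_t^3 + 6*t^2) = (6*B_t + 12*t) dt + (6*B_t^2) dB_t.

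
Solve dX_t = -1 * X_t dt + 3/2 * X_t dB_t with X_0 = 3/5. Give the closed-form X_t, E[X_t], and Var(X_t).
X_t = 3/5 * exp((-17/8) t + (3/2) B_t); E[X_t] = 3*exp(-t)/5; Var(X_t) = (9*exp(9*t/4) - 9)*exp(-2*t)/25

For GBM dX = mu X dt + sigma X dB with X_0 = x_0, apply Itô to Y = log X: dY = (mu - sigma^2/2) dt + sigma dB, so Y_t = log(x_0) + (mu - sigma^2/2) t + sigma B_t and hence X_t = x_0 * exp((mu - sigma^2/2) t + sigma B_t).
With mu = -1, sigma = 3/2, x_0 = 3/5, this gives:
  X_t = 3/5 * exp((-17/8) * t + (3/2) * B_t).
Since sigma*B_t ~ Normal(0, sigma^2 t), E[exp(sigma*B_t)] = exp(sigma^2 t / 2); so E[X_t] = x_0 * exp((mu - sigma^2/2) t) * exp(sigma^2 t / 2) = x_0 * exp(mu t) = 3*exp(-t)/5.
Var(X_t) = E[X_t^2] - (E[X_t])^2 = x_0^2 * exp(2 mu t) * (exp(sigma^2 t) - 1) = (9*exp(9*t/4) - 9)*exp(-2*t)/25.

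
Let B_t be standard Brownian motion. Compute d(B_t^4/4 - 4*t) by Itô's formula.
d(B_t^4/4 - 4*t) = (3*B_t^2/2 - 4) dt + (B_t^3) dB_t

Itô's formula for f(t, x): d f(t, B_t) = (f_t + (1/2) f_xx) dt + f_x dB_t. Compute partials of f(t, x) = -4*t + x^4/4:
  f_t(t,x)  = -4
  f_x(t,x)  = x^3
  f_xx(t,x) = 3*x^2
Assemble drift = f_t + (1/2) f_xx = 3*x^2/2 - 4 and diffusion = f_x = x^3. Substituting x = B_t:
  d(B_t^4/4 - 4*t) = (3*B_t^2/2 - 4) dt + (B_t^3) dB_t.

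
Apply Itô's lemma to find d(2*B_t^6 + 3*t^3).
d(2*B_t^6 + 3*t^3) = (30*B_t^4 + 9*t^2) dt + (12*B_t^5) dB_t

Itô's formula for f(t, x): d f(t, B_t) = (f_t + (1/2) f_xx) dt + f_x dB_t. Compute partials of f(t, x) = 3*t^3 + 2*x^6:
  f_t(t,x)  = 9*t^2
  f_x(t,x)  = 12*x^5
  f_xx(t,x) = 60*x^4
Assemble drift = f_t + (1/2) f_xx = 9*t^2 + 30*x^4 and diffusion = f_x = 12*x^5. Substituting x = B_t:
  d(2*B_t^6 + 3*t^3) = (30*B_t^4 + 9*t^2) dt + (12*B_t^5) dB_t.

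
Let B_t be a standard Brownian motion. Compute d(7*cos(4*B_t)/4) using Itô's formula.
d(7*cos(4*B_t)/4) = (-14*cos(4*B_t)) dt + (-7*sin(4*B_t)) dB_t

Itô's formula for f(B_t) gives d f(B_t) = f'(B_t) dB_t + (1/2) f''(B_t) dt. Compute derivatives of f(x) = 7*cos(4*x)/4:
  f'(x)  = -7*sin(4*x)
  f''(x) = -28*cos(4*x)
Substitute x = B_t and multiply the f'' term by 1/2:
  drift     = (1/2) * (-28*cos(4*x)) evaluated at B_t = -14*cos(4*B_t)
  diffusion = (-7*sin(4*x)) evaluated at B_t = -7*sin(4*B_t)
Therefore d(7*cos(4*B_t)/4) = (-14*cos(4*B_t)) dt + (-7*sin(4*B_t)) dB_t.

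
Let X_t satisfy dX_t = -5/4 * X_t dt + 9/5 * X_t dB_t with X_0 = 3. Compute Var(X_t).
Var(X_t) = (9*exp(81*t/25) - 9)*exp(-5*t/2)

For GBM dX = mu X dt + sigma X dB with X_0 = x_0, apply Itô to Y = log X: dY = (mu - sigma^2/2) dt + sigma dB, so Y_t = log(x_0) + (mu - sigma^2/2) t + sigma B_t and hence X_t = x_0 * exp((mu - sigma^2/2) t + sigma B_t).
With mu = -5/4, sigma = 9/5, x_0 = 3, this gives:
  X_t = 3 * exp((-287/100) * t + (9/5) * B_t).
Since sigma*B_t ~ Normal(0, sigma^2 t), E[exp(sigma*B_t)] = exp(sigma^2 t / 2); so E[X_t] = x_0 * exp((mu - sigma^2/2) t) * exp(sigma^2 t / 2) = x_0 * exp(mu t) = 3*exp(-5*t/4).
Var(X_t) = E[X_t^2] - (E[X_t])^2 = x_0^2 * exp(2 mu t) * (exp(sigma^2 t) - 1) = (9*exp(81*t/25) - 9)*exp(-5*t/2).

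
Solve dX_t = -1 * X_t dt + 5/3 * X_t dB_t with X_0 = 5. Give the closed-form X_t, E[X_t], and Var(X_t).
X_t = 5 * exp((-43/18) t + (5/3) B_t); E[X_t] = 5*exp(-t); Var(X_t) = (25*exp(25*t/9) - 25)*exp(-2*t)

For GBM dX = mu X dt + sigma X dB with X_0 = x_0, apply Itô to Y = log X: dY = (mu - sigma^2/2) dt + sigma dB, so Y_t = log(x_0) + (mu - sigma^2/2) t + sigma B_t and hence X_t = x_0 * exp((mu - sigma^2/2) t + sigma B_t).
With mu = -1, sigma = 5/3, x_0 = 5, this gives:
  X_t = 5 * exp((-43/18) * t + (5/3) * B_t).
Since sigma*B_t ~ Normal(0, sigma^2 t), E[exp(sigma*B_t)] = exp(sigma^2 t / 2); so E[X_t] = x_0 * exp((mu - sigma^2/2) t) * exp(sigma^2 t / 2) = x_0 * exp(mu t) = 5*exp(-t).
Var(X_t) = E[X_t^2] - (E[X_t])^2 = x_0^2 * exp(2 mu t) * (exp(sigma^2 t) - 1) = (25*exp(25*t/9) - 25)*exp(-2*t).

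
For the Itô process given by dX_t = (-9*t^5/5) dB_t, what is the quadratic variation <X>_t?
<X>_t = 81*t^11/275

For an Itô process dX_t = a(t) dt + b(t) dB_t, the quadratic variation is <X>_t = int_0^t b(s)^2 ds (the drift term does not contribute). Here b(s) = -9*s^5/5, so
  b(s)^2 = 81*s^10/25.
Integrating from 0 to t:
  <X>_t = int_0^t (81*s^10/25) ds = 81*t^11/275.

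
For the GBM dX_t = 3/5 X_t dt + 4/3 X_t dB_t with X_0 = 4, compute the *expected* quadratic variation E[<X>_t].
E[<X>_t] = 640*exp(134*t/45)/67 - 640/67

<X>_t = int_0^t ((4/3) * X_s)^2 ds. Taking expectation inside the integral: E[<X>_t] = (4/3)^2 * int_0^t E[X_s^2] ds. For GBM, E[X_s^2] = x_0^2 * exp((2 mu + sigma^2) s). Integrating:
  E[<X>_t] = (4/3)^2 * 4^2 * (exp((2*(3/5) + (4/3)^2) t) - 1) / (2*(3/5) + (4/3)^2)
           = (4/3)^2 * 4^2 * (exp((134/45) t) - 1) / (134/45) = 640*exp(134*t/45)/67 - 640/67.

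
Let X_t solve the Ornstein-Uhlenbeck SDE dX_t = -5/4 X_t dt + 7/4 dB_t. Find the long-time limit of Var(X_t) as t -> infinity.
lim Var(X_t) = 49/40

The OU SDE dX = -theta X dt + sigma dB admits the integrating factor exp(theta t): d(exp(theta t) X_t) = sigma exp(theta t) dB_t. Integrating from 0 to t gives X_t = x_0 * exp(-theta t) + sigma * int_0^t exp(-theta (t-s)) dB_s for any initial x_0. The Itô integral has variance (by the Itô isometry) sigma^2 * int_0^t exp(-2 theta (t - s)) ds = sigma^2 * (1 - exp(-2 theta t)) / (2 theta), independent of x_0.
With theta = 5/4, sigma = 7/4:
  Var(X_t) = (7/4)^2 * (1 - exp(-2*5/4 t)) / (2 * 5/4) = 49/40 - 49*exp(-5*t/2)/40.
As t -> infinity, exp(-2*5/4 t) -> 0, so the stationary variance is sigma^2 / (2 theta) = 49/40.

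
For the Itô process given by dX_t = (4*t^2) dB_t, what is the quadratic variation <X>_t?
<X>_t = 16*t^5/5

For an Itô process dX_t = a(t) dt + b(t) dB_t, the quadratic variation is <X>_t = int_0^t b(s)^2 ds (the drift term does not contribute). Here b(s) = 4*s^2, so
  b(s)^2 = 16*s^4.
Integrating from 0 to t:
  <X>_t = int_0^t (16*s^4) ds = 16*t^5/5.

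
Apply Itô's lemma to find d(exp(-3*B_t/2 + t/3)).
d(exp(-3*B_t/2 + t/3)) = (35*exp(-3*B_t/2 + t/3)/24) dt + (-3*exp(-3*B_t/2 + t/3)/2) dB_t

Itô's formula for f(t, x): d f(t, B_t) = (f_t + (1/2) f_xx) dt + f_x dB_t. Compute partials of f(t, x) = exp(t/3 - 3*x/2):
  f_t(t,x)  = exp(t/3 - 3*x/2)/3
  f_x(t,x)  = -3*exp(t/3 - 3*x/2)/2
  f_xx(t,x) = 9*exp(t/3 - 3*x/2)/4
Assemble drift = f_t + (1/2) f_xx = 35*exp(t/3 - 3*x/2)/24 and diffusion = f_x = -3*exp(t/3 - 3*x/2)/2. Substituting x = B_t:
  d(exp(-3*B_t/2 + t/3)) = (35*exp(-3*B_t/2 + t/3)/24) dt + (-3*exp(-3*B_t/2 + t/3)/2) dB_t.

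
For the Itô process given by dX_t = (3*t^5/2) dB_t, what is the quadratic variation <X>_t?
<X>_t = 9*t^11/44

For an Itô process dX_t = a(t) dt + b(t) dB_t, the quadratic variation is <X>_t = int_0^t b(s)^2 ds (the drift term does not contribute). Here b(s) = 3*s^5/2, so
  b(s)^2 = 9*s^10/4.
Integrating from 0 to t:
  <X>_t = int_0^t (9*s^10/4) ds = 9*t^11/44.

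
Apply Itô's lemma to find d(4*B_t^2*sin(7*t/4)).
d(4*B_t^2*sin(7*t/4)) = (7*B_t^2*cos(7*t/4) + 4*sin(7*t/4)) dt + (8*B_t*sin(7*t/4)) dB_t

Itô's formula for f(t, x): d f(t, B_t) = (f_t + (1/2) f_xx) dt + f_x dB_t. Compute partials of f(t, x) = 4*x^2*sin(7*t/4):
  f_t(t,x)  = 7*x^2*cos(7*t/4)
  f_x(t,x)  = 8*x*sin(7*t/4)
  f_xx(t,x) = 8*sin(7*t/4)
Assemble drift = f_t + (1/2) f_xx = 7*x^2*cos(7*t/4) + 4*sin(7*t/4) and diffusion = f_x = 8*x*sin(7*t/4). Substituting x = B_t:
  d(4*B_t^2*sin(7*t/4)) = (7*B_t^2*cos(7*t/4) + 4*sin(7*t/4)) dt + (8*B_t*sin(7*t/4)) dB_t.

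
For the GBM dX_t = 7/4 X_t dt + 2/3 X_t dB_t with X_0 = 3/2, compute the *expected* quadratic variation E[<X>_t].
E[<X>_t] = 18*exp(71*t/18)/71 - 18/71

<X>_t = int_0^t ((2/3) * X_s)^2 ds. Taking expectation inside the integral: E[<X>_t] = (2/3)^2 * int_0^t E[X_s^2] ds. For GBM, E[X_s^2] = x_0^2 * exp((2 mu + sigma^2) s). Integrating:
  E[<X>_t] = (2/3)^2 * (3/2)^2 * (exp((2*(7/4) + (2/3)^2) t) - 1) / (2*(7/4) + (2/3)^2)
           = (2/3)^2 * (3/2)^2 * (exp((71/18) t) - 1) / (71/18) = 18*exp(71*t/18)/71 - 18/71.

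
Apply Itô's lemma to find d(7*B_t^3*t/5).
d(7*B_t^3*t/5) = (7*B_t*(B_t^2 + 3*t)/5) dt + (21*B_t^2*t/5) dB_t

Itô's formula for f(t, x): d f(t, B_t) = (f_t + (1/2) f_xx) dt + f_x dB_t. Compute partials of f(t, x) = 7*t*x^3/5:
  f_t(t,x)  = 7*x^3/5
  f_x(t,x)  = 21*t*x^2/5
  f_xx(t,x) = 42*t*x/5
Assemble drift = f_t + (1/2) f_xx = 7*x*(3*t + x^2)/5 and diffusion = f_x = 21*t*x^2/5. Substituting x = B_t:
  d(7*B_t^3*t/5) = (7*B_t*(B_t^2 + 3*t)/5) dt + (21*B_t^2*t/5) dB_t.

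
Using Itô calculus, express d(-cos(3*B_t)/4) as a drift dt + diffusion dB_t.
d(-cos(3*B_t)/4) = (9*cos(3*B_t)/8) dt + (3*sin(3*B_t)/4) dB_t

Itô's formula for f(B_t) gives d f(B_t) = f'(B_t) dB_t + (1/2) f''(B_t) dt. Compute derivatives of f(x) = -cos(3*x)/4:
  f'(x)  = 3*sin(3*x)/4
  f''(x) = 9*cos(3*x)/4
Substitute x = B_t and multiply the f'' term by 1/2:
  drift     = (1/2) * (9*cos(3*x)/4) evaluated at B_t = 9*cos(3*B_t)/8
  diffusion = (3*sin(3*x)/4) evaluated at B_t = 3*sin(3*B_t)/4
Therefore d(-cos(3*B_t)/4) = (9*cos(3*B_t)/8) dt + (3*sin(3*B_t)/4) dB_t.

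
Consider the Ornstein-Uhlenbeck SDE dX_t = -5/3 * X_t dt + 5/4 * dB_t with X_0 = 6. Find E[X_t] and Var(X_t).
E[X_t] = 6*exp(-5*t/3); Var(X_t) = 15/32 - 15*exp(-10*t/3)/32

The OU SDE dX = -theta X dt + sigma dB admits the integrating factor exp(theta t): d(exp(theta t) X_t) = sigma exp(theta t) dB_t. Integrating from 0 to t:
  X_t = x_0 * exp(-theta t) + sigma * int_0^t exp(-theta (t-s)) dB_s.
The Itô integral has mean 0 and (by the Itô isometry) variance sigma^2 * int_0^t exp(-2 theta (t - s)) ds = sigma^2 * (1 - exp(-2 theta t)) / (2 theta).
With theta = 5/3, sigma = 5/4, x_0 = 6:
  E[X_t] = 6 * exp(-5/3 t) = 6*exp(-5*t/3)
  Var(X_t) = (5/4)^2 * (1 - exp(-2*5/3 t)) / (2 * 5/3) = 15/32 - 15*exp(-10*t/3)/32.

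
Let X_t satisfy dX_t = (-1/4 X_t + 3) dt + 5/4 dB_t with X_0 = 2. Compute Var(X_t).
Var(X_t) = 25/8 - 25*exp(-t/2)/8

The variance V(t) = Var(X_t) satisfies V'(t) = 2 a V(t) + c^2 with V(0) = 0 (drift coefficient is linear in X, diffusion is constant). With a = -1/4, c = 5/4, the solution is
  V(t) = (c^2 / (2 a)) * (exp(2 a t) - 1)
       = ((5/4)^2 / (2*(-1/4))) * (exp((-1/2) t) - 1)
       = 25/8 - 25*exp(-t/2)/8.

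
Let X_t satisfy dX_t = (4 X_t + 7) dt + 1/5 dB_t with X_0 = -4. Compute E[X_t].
E[X_t] = -9*exp(4*t)/4 - 7/4

Taking expectations and using E[dB_t] = 0, the mean m(t) = E[X_t] satisfies the ODE m'(t) = a m(t) + b with m(0) = x_0. With a = 4, b = 7, x_0 = -4, the solution is
  m(t) = x_0 * exp(a t) + (b/a) * (exp(a t) - 1)
       = (-4) * exp(4 t) + (7/4) * (exp(4 t) - 1)
       = -9*exp(4*t)/4 - 7/4.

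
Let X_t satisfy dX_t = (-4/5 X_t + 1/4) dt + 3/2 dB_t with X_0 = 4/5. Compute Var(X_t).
Var(X_t) = 45/32 - 45*exp(-8*t/5)/32

The variance V(t) = Var(X_t) satisfies V'(t) = 2 a V(t) + c^2 with V(0) = 0 (drift coefficient is linear in X, diffusion is constant). With a = -4/5, c = 3/2, the solution is
  V(t) = (c^2 / (2 a)) * (exp(2 a t) - 1)
       = ((3/2)^2 / (2*(-4/5))) * (exp((-8/5) t) - 1)
       = 45/32 - 45*exp(-8*t/5)/32.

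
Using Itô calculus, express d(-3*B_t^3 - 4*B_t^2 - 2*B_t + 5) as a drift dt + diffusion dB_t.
d(-3*B_t^3 - 4*B_t^2 - 2*B_t + 5) = (-9*B_t - 4) dt + (-9*B_t^2 - 8*B_t - 2) dB_t

Itô's formula for f(B_t) gives d f(B_t) = f'(B_t) dB_t + (1/2) f''(B_t) dt. Compute derivatives of f(x) = -3*x^3 - 4*x^2 - 2*x + 5:
  f'(x)  = -9*x^2 - 8*x - 2
  f''(x) = -18*x - 8
Substitute x = B_t and multiply the f'' term by 1/2:
  drift     = (1/2) * (-18*x - 8) evaluated at B_t = -9*B_t - 4
  diffusion = (-9*x^2 - 8*x - 2) evaluated at B_t = -9*B_t^2 - 8*B_t - 2
Therefore d(-3*B_t^3 - 4*B_t^2 - 2*B_t + 5) = (-9*B_t - 4) dt + (-9*B_t^2 - 8*B_t - 2) dB_t.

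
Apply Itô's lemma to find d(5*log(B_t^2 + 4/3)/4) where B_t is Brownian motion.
d(5*log(B_t^2 + 4/3)/4) = (15*(4 - 3*B_t^2)/(4*(3*B_t^2 + 4)^2)) dt + (15*B_t/(2*(3*B_t^2 + 4))) dB_t

Itô's formula for f(B_t) gives d f(B_t) = f'(B_t) dB_t + (1/2) f''(B_t) dt. Compute derivatives of f(x) = 5*log(x^2 + 4/3)/4:
  f'(x)  = 15*x/(2*(3*x^2 + 4))
  f''(x) = 15*(4 - 3*x^2)/(2*(3*x^2 + 4)^2)
Substitute x = B_t and multiply the f'' term by 1/2:
  drift     = (1/2) * (15*(4 - 3*x^2)/(2*(3*x^2 + 4)^2)) evaluated at B_t = 15*(4 - 3*B_t^2)/(4*(3*B_t^2 + 4)^2)
  diffusion = (15*x/(2*(3*x^2 + 4))) evaluated at B_t = 15*B_t/(2*(3*B_t^2 + 4))
Therefore d(5*log(B_t^2 + 4/3)/4) = (15*(4 - 3*B_t^2)/(4*(3*B_t^2 + 4)^2)) dt + (15*B_t/(2*(3*B_t^2 + 4))) dB_t.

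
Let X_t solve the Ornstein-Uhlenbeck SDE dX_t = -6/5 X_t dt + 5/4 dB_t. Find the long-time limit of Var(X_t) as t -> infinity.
lim Var(X_t) = 125/192

The OU SDE dX = -theta X dt + sigma dB admits the integrating factor exp(theta t): d(exp(theta t) X_t) = sigma exp(theta t) dB_t. Integrating from 0 to t gives X_t = x_0 * exp(-theta t) + sigma * int_0^t exp(-theta (t-s)) dB_s for any initial x_0. The Itô integral has variance (by the Itô isometry) sigma^2 * int_0^t exp(-2 theta (t - s)) ds = sigma^2 * (1 - exp(-2 theta t)) / (2 theta), independent of x_0.
With theta = 6/5, sigma = 5/4:
  Var(X_t) = (5/4)^2 * (1 - exp(-2*6/5 t)) / (2 * 6/5) = 125/192 - 125*exp(-12*t/5)/192.
As t -> infinity, exp(-2*6/5 t) -> 0, so the stationary variance is sigma^2 / (2 theta) = 125/192.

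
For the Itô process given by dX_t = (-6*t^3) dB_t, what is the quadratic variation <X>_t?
<X>_t = 36*t^7/7

For an Itô process dX_t = a(t) dt + b(t) dB_t, the quadratic variation is <X>_t = int_0^t b(s)^2 ds (the drift term does not contribute). Here b(s) = -6*s^3, so
  b(s)^2 = 36*s^6.
Integrating from 0 to t:
  <X>_t = int_0^t (36*s^6) ds = 36*t^7/7.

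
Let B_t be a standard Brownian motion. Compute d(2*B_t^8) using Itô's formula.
d(2*B_t^8) = (56*B_t^6) dt + (16*B_t^7) dB_t

Itô's formula for f(B_t) gives d f(B_t) = f'(B_t) dB_t + (1/2) f''(B_t) dt. Compute derivatives of f(x) = 2*x^8:
  f'(x)  = 16*x^7
  f''(x) = 112*x^6
Substitute x = B_t and multiply the f'' term by 1/2:
  drift     = (1/2) * (112*x^6) evaluated at B_t = 56*B_t^6
  diffusion = (16*x^7) evaluated at B_t = 16*B_t^7
Therefore d(2*B_t^8) = (56*B_t^6) dt + (16*B_t^7) dB_t.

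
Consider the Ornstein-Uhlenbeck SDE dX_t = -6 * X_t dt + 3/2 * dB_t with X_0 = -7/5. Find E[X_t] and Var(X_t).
E[X_t] = -7*exp(-6*t)/5; Var(X_t) = 3/16 - 3*exp(-12*t)/16

The OU SDE dX = -theta X dt + sigma dB admits the integrating factor exp(theta t): d(exp(theta t) X_t) = sigma exp(theta t) dB_t. Integrating from 0 to t:
  X_t = x_0 * exp(-theta t) + sigma * int_0^t exp(-theta (t-s)) dB_s.
The Itô integral has mean 0 and (by the Itô isometry) variance sigma^2 * int_0^t exp(-2 theta (t - s)) ds = sigma^2 * (1 - exp(-2 theta t)) / (2 theta).
With theta = 6, sigma = 3/2, x_0 = -7/5:
  E[X_t] = -7/5 * exp(-6 t) = -7*exp(-6*t)/5
  Var(X_t) = (3/2)^2 * (1 - exp(-2*6 t)) / (2 * 6) = 3/16 - 3*exp(-12*t)/16.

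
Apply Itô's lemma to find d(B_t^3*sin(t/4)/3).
d(B_t^3*sin(t/4)/3) = (B_t*(B_t^2*cos(t/4)/12 + sin(t/4))) dt + (B_t^2*sin(t/4)) dB_t

Itô's formula for f(t, x): d f(t, B_t) = (f_t + (1/2) f_xx) dt + f_x dB_t. Compute partials of f(t, x) = x^3*sin(t/4)/3:
  f_t(t,x)  = x^3*cos(t/4)/12
  f_x(t,x)  = x^2*sin(t/4)
  f_xx(t,x) = 2*x*sin(t/4)
Assemble drift = f_t + (1/2) f_xx = x*(x^2*cos(t/4)/12 + sin(t/4)) and diffusion = f_x = x^2*sin(t/4). Substituting x = B_t:
  d(B_t^3*sin(t/4)/3) = (B_t*(B_t^2*cos(t/4)/12 + sin(t/4))) dt + (B_t^2*sin(t/4)) dB_t.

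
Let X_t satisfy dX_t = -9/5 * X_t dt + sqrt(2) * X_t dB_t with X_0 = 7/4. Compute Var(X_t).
Var(X_t) = (49*exp(2*t) - 49)*exp(-18*t/5)/16

For GBM dX = mu X dt + sigma X dB with X_0 = x_0, apply Itô to Y = log X: dY = (mu - sigma^2/2) dt + sigma dB, so Y_t = log(x_0) + (mu - sigma^2/2) t + sigma B_t and hence X_t = x_0 * exp((mu - sigma^2/2) t + sigma B_t).
With mu = -9/5, sigma = sqrt(2), x_0 = 7/4, this gives:
  X_t = 7/4 * exp((-14/5) * t + (sqrt(2)) * B_t).
Since sigma*B_t ~ Normal(0, sigma^2 t), E[exp(sigma*B_t)] = exp(sigma^2 t / 2); so E[X_t] = x_0 * exp((mu - sigma^2/2) t) * exp(sigma^2 t / 2) = x_0 * exp(mu t) = 7*exp(-9*t/5)/4.
Var(X_t) = E[X_t^2] - (E[X_t])^2 = x_0^2 * exp(2 mu t) * (exp(sigma^2 t) - 1) = (49*exp(2*t) - 49)*exp(-18*t/5)/16.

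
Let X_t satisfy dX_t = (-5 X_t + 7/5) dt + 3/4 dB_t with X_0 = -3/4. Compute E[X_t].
E[X_t] = 7/25 - 103*exp(-5*t)/100

Taking expectations and using E[dB_t] = 0, the mean m(t) = E[X_t] satisfies the ODE m'(t) = a m(t) + b with m(0) = x_0. With a = -5, b = 7/5, x_0 = -3/4, the solution is
  m(t) = x_0 * exp(a t) + (b/a) * (exp(a t) - 1)
       = (-3/4) * exp((-5) t) + ((7/5)/(-5)) * (exp((-5) t) - 1)
       = 7/25 - 103*exp(-5*t)/100.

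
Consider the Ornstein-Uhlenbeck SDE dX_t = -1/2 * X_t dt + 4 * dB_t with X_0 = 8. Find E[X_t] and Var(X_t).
E[X_t] = 8*exp(-t/2); Var(X_t) = 16 - 16*exp(-t)

The OU SDE dX = -theta X dt + sigma dB admits the integrating factor exp(theta t): d(exp(theta t) X_t) = sigma exp(theta t) dB_t. Integrating from 0 to t:
  X_t = x_0 * exp(-theta t) + sigma * int_0^t exp(-theta (t-s)) dB_s.
The Itô integral has mean 0 and (by the Itô isometry) variance sigma^2 * int_0^t exp(-2 theta (t - s)) ds = sigma^2 * (1 - exp(-2 theta t)) / (2 theta).
With theta = 1/2, sigma = 4, x_0 = 8:
  E[X_t] = 8 * exp(-1/2 t) = 8*exp(-t/2)
  Var(X_t) = (4)^2 * (1 - exp(-2*1/2 t)) / (2 * 1/2) = 16 - 16*exp(-t).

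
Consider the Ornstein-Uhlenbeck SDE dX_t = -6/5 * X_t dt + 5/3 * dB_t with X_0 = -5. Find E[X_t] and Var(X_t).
E[X_t] = -5*exp(-6*t/5); Var(X_t) = 125/108 - 125*exp(-12*t/5)/108

The OU SDE dX = -theta X dt + sigma dB admits the integrating factor exp(theta t): d(exp(theta t) X_t) = sigma exp(theta t) dB_t. Integrating from 0 to t:
  X_t = x_0 * exp(-theta t) + sigma * int_0^t exp(-theta (t-s)) dB_s.
The Itô integral has mean 0 and (by the Itô isometry) variance sigma^2 * int_0^t exp(-2 theta (t - s)) ds = sigma^2 * (1 - exp(-2 theta t)) / (2 theta).
With theta = 6/5, sigma = 5/3, x_0 = -5:
  E[X_t] = -5 * exp(-6/5 t) = -5*exp(-6*t/5)
  Var(X_t) = (5/3)^2 * (1 - exp(-2*6/5 t)) / (2 * 6/5) = 125/108 - 125*exp(-12*t/5)/108.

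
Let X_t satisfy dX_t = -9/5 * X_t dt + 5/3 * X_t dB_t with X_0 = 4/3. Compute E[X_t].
E[X_t] = 4*exp(-9*t/5)/3

For GBM dX = mu X dt + sigma X dB with X_0 = x_0, apply Itô to Y = log X: dY = (mu - sigma^2/2) dt + sigma dB, so Y_t = log(x_0) + (mu - sigma^2/2) t + sigma B_t and hence X_t = x_0 * exp((mu - sigma^2/2) t + sigma B_t).
With mu = -9/5, sigma = 5/3, x_0 = 4/3, this gives:
  X_t = 4/3 * exp((-287/90) * t + (5/3) * B_t).
Since sigma*B_t ~ Normal(0, sigma^2 t), E[exp(sigma*B_t)] = exp(sigma^2 t / 2); so E[X_t] = x_0 * exp((mu - sigma^2/2) t) * exp(sigma^2 t / 2) = x_0 * exp(mu t) = 4*exp(-9*t/5)/3.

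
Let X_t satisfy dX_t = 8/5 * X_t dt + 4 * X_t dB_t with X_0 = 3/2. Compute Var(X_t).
Var(X_t) = 9*(exp(16*t) - 1)*exp(16*t/5)/4

For GBM dX = mu X dt + sigma X dB with X_0 = x_0, apply Itô to Y = log X: dY = (mu - sigma^2/2) dt + sigma dB, so Y_t = log(x_0) + (mu - sigma^2/2) t + sigma B_t and hence X_t = x_0 * exp((mu - sigma^2/2) t + sigma B_t).
With mu = 8/5, sigma = 4, x_0 = 3/2, this gives:
  X_t = 3/2 * exp((-32/5) * t + (4) * B_t).
Since sigma*B_t ~ Normal(0, sigma^2 t), E[exp(sigma*B_t)] = exp(sigma^2 t / 2); so E[X_t] = x_0 * exp((mu - sigma^2/2) t) * exp(sigma^2 t / 2) = x_0 * exp(mu t) = 3*exp(8*t/5)/2.
Var(X_t) = E[X_t^2] - (E[X_t])^2 = x_0^2 * exp(2 mu t) * (exp(sigma^2 t) - 1) = 9*(exp(16*t) - 1)*exp(16*t/5)/4.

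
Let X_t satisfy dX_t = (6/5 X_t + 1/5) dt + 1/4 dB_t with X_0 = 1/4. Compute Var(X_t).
Var(X_t) = 5*exp(12*t/5)/192 - 5/192

The variance V(t) = Var(X_t) satisfies V'(t) = 2 a V(t) + c^2 with V(0) = 0 (drift coefficient is linear in X, diffusion is constant). With a = 6/5, c = 1/4, the solution is
  V(t) = (c^2 / (2 a)) * (exp(2 a t) - 1)
       = ((1/4)^2 / (2*(6/5))) * (exp((12/5) t) - 1)
       = 5*exp(12*t/5)/192 - 5/192.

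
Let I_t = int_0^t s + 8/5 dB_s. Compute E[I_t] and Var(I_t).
E[I_t] = 0; Var(I_t) = t*(25*t^2 + 120*t + 192)/75

The Itô integral of a deterministic integrand f(s) has mean 0 because each increment f(s) * (B_{s+ds} - B_s) has mean 0. By the Itô isometry:
  Var( int_0^t f(s) dB_s ) = E[ (int_0^t f(s) dB_s)^2 ] = int_0^t f(s)^2 ds.
Here f(s) = s + 8/5, so f(s)^2 = (5*s + 8)^2/25. Integrate:
  int_0^t ((5*s + 8)^2/25) ds = t*(25*t^2 + 120*t + 192)/75.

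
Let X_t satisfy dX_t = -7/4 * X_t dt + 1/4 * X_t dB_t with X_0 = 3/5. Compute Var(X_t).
Var(X_t) = (9*exp(t/16) - 9)*exp(-7*t/2)/25

For GBM dX = mu X dt + sigma X dB with X_0 = x_0, apply Itô to Y = log X: dY = (mu - sigma^2/2) dt + sigma dB, so Y_t = log(x_0) + (mu - sigma^2/2) t + sigma B_t and hence X_t = x_0 * exp((mu - sigma^2/2) t + sigma B_t).
With mu = -7/4, sigma = 1/4, x_0 = 3/5, this gives:
  X_t = 3/5 * exp((-57/32) * t + (1/4) * B_t).
Since sigma*B_t ~ Normal(0, sigma^2 t), E[exp(sigma*B_t)] = exp(sigma^2 t / 2); so E[X_t] = x_0 * exp((mu - sigma^2/2) t) * exp(sigma^2 t / 2) = x_0 * exp(mu t) = 3*exp(-7*t/4)/5.
Var(X_t) = E[X_t^2] - (E[X_t])^2 = x_0^2 * exp(2 mu t) * (exp(sigma^2 t) - 1) = (9*exp(t/16) - 9)*exp(-7*t/2)/25.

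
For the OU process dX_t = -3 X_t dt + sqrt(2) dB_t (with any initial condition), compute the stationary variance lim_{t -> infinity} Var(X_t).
lim Var(X_t) = 1/3

The OU SDE dX = -theta X dt + sigma dB admits the integrating factor exp(theta t): d(exp(theta t) X_t) = sigma exp(theta t) dB_t. Integrating from 0 to t gives X_t = x_0 * exp(-theta t) + sigma * int_0^t exp(-theta (t-s)) dB_s for any initial x_0. The Itô integral has variance (by the Itô isometry) sigma^2 * int_0^t exp(-2 theta (t - s)) ds = sigma^2 * (1 - exp(-2 theta t)) / (2 theta), independent of x_0.
With theta = 3, sigma = sqrt(2):
  Var(X_t) = (sqrt(2))^2 * (1 - exp(-2*3 t)) / (2 * 3) = 1/3 - exp(-6*t)/3.
As t -> infinity, exp(-2*3 t) -> 0, so the stationary variance is sigma^2 / (2 theta) = 1/3.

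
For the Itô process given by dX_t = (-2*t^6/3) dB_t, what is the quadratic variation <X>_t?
<X>_t = 4*t^13/117

For an Itô process dX_t = a(t) dt + b(t) dB_t, the quadratic variation is <X>_t = int_0^t b(s)^2 ds (the drift term does not contribute). Here b(s) = -2*s^6/3, so
  b(s)^2 = 4*s^12/9.
Integrating from 0 to t:
  <X>_t = int_0^t (4*s^12/9) ds = 4*t^13/117.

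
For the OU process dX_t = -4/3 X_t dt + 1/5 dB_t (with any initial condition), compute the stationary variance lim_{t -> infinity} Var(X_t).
lim Var(X_t) = 3/200

The OU SDE dX = -theta X dt + sigma dB admits the integrating factor exp(theta t): d(exp(theta t) X_t) = sigma exp(theta t) dB_t. Integrating from 0 to t gives X_t = x_0 * exp(-theta t) + sigma * int_0^t exp(-theta (t-s)) dB_s for any initial x_0. The Itô integral has variance (by the Itô isometry) sigma^2 * int_0^t exp(-2 theta (t - s)) ds = sigma^2 * (1 - exp(-2 theta t)) / (2 theta), independent of x_0.
With theta = 4/3, sigma = 1/5:
  Var(X_t) = (1/5)^2 * (1 - exp(-2*4/3 t)) / (2 * 4/3) = 3/200 - 3*exp(-8*t/3)/200.
As t -> infinity, exp(-2*4/3 t) -> 0, so the stationary variance is sigma^2 / (2 theta) = 3/200.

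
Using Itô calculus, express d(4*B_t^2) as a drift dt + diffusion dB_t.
d(4*B_t^2) = (4) dt + (8*B_t) dB_t

Itô's formula for f(B_t) gives d f(B_t) = f'(B_t) dB_t + (1/2) f''(B_t) dt. Compute derivatives of f(x) = 4*x^2:
  f'(x)  = 8*x
  f''(x) = 8
Substitute x = B_t and multiply the f'' term by 1/2:
  drift     = (1/2) * (8) evaluated at B_t = 4
  diffusion = (8*x) evaluated at B_t = 8*B_t
Therefore d(4*B_t^2) = (4) dt + (8*B_t) dB_t.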